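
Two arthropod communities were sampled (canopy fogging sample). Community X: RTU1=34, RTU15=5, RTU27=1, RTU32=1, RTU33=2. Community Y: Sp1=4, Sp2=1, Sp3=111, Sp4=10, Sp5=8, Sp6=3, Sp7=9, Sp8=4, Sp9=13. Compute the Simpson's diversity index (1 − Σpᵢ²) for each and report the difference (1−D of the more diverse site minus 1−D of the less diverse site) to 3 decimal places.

0.161

Community X: N=43, proportions 0.7907, 0.11628, 0.02326, 0.02326, 0.04651, giving 1−D = 0.35803 (working shown to 5 dp, full precision carried).
Community Y: N=163, proportions 0.02454, 0.00613, 0.68098, 0.06135, 0.04908, 0.0184, 0.05521, 0.02454, 0.07975, giving 1−D = 0.51910.
Difference = |0.35803 − 0.51910| = 0.16107, i.e. 0.161 to 3 decimal places.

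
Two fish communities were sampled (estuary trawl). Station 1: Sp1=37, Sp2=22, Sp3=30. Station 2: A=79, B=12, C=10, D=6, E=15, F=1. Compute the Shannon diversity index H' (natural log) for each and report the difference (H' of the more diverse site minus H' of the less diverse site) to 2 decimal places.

0.08

Station 1: N=89, proportions 0.4157, 0.2472, 0.3371, giving H' = 1.0769 (working shown to 4 dp, full precision carried).
Station 2: N=123, proportions 0.6423, 0.0976, 0.0813, 0.0488, 0.122, 0.0081, giving H' = 1.1585.
Difference = |1.0769 − 1.1585| = 0.0816, i.e. 0.08 to 2 decimal places.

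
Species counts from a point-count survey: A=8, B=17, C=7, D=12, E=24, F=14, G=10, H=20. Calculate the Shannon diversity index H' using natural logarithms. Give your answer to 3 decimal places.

2.001

Total N = 8+17+7+12+24+14+10+20 = 112, so the proportions are 0.07143, 0.15179, 0.0625, 0.10714, 0.21429, 0.125, 0.08929, 0.17857 (working shown to 5 dp, full precision carried).
Each pᵢ ln pᵢ term: 0.07143×(-2.63906)=-0.18850, 0.15179×(-1.88529)=-0.28616, 0.0625×(-2.77259)=-0.17329, 0.10714×(-2.23359)=-0.23931, 0.21429×(-1.54045)=-0.33010, 0.125×(-2.07944)=-0.25993, 0.08929×(-2.41591)=-0.21571, 0.17857×(-1.72277)=-0.30764.
Sum = -2.00063, so H' = 2.001.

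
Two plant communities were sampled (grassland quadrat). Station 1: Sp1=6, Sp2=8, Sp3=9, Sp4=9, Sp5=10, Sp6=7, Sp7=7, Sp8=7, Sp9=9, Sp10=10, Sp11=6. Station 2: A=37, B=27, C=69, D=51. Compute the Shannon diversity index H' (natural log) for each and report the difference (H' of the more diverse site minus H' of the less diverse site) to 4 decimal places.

Station 1: N=88, proportions 0.068182, 0.090909, 0.102273, 0.102273, 0.113636, 0.079545, 0.079545, 0.079545, 0.102273, 0.113636, 0.068182, giving H' = 2.382138 (working shown to 6 dp, full precision carried).
Station 2: N=184, proportions 0.201087, 0.146739, 0.375, 0.277174, giving H' = 1.327610.
Difference = |2.382138 − 1.327610| = 1.054528, i.e. 1.0545 to 4 decimal places.

1.0545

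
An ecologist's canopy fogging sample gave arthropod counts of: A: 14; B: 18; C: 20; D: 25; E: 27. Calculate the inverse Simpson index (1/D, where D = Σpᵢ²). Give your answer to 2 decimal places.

4.76

Total N = 14+18+20+25+27 = 104, so the proportions are 0.134615, 0.173077, 0.192308, 0.240385, 0.259615 (working shown to 6 dp, full precision carried).
D = 0.134615² + 0.173077² + 0.192308² + 0.240385² + 0.259615² = 0.018121 + 0.029956 + 0.036982 + 0.057785 + 0.067400 = 0.210244.
So 1/D = 4.7564, i.e. 4.76 to 2 decimal places.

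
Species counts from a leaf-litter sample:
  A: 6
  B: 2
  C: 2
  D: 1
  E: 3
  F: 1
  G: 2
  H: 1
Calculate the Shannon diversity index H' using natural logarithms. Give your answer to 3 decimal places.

Total N = 6+2+2+1+3+1+2+1 = 18, so the proportions are 0.33333, 0.11111, 0.11111, 0.05556, 0.16667, 0.05556, 0.11111, 0.05556 (working shown to 5 dp, full precision carried).
Each pᵢ ln pᵢ term: 0.33333×(-1.09861)=-0.36620, 0.11111×(-2.19722)=-0.24414, 0.11111×(-2.19722)=-0.24414, 0.05556×(-2.89037)=-0.16058, 0.16667×(-1.79176)=-0.29863, 0.05556×(-2.89037)=-0.16058, 0.11111×(-2.19722)=-0.24414, 0.05556×(-2.89037)=-0.16058.
Sum = -1.87897, so H' = 1.879.

1.879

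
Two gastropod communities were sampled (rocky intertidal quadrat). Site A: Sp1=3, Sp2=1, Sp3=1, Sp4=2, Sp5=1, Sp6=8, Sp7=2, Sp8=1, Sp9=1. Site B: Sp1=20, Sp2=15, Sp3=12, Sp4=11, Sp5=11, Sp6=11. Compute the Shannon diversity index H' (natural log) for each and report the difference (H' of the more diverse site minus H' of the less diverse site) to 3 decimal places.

Site A: N=20, proportions 0.15, 0.05, 0.05, 0.1, 0.05, 0.4, 0.1, 0.05, 0.05, giving H' = 1.860534 (working shown to 6 dp, full precision carried).
Site B: N=80, proportions 0.25, 0.1875, 0.15, 0.1375, 0.1375, 0.1375, giving H' = 1.763466.
Difference = |1.860534 − 1.763466| = 0.097068, i.e. 0.097 to 3 decimal places.

0.097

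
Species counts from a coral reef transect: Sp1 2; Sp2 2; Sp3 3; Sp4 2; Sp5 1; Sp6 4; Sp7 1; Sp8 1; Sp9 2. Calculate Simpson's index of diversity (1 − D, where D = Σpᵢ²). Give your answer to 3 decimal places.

Total N = 2+2+3+2+1+4+1+1+2 = 18, so the proportions are 0.11111, 0.11111, 0.16667, 0.11111, 0.05556, 0.22222, 0.05556, 0.05556, 0.11111 (working shown to 5 dp, full precision carried).
D = 0.11111² + 0.11111² + 0.16667² + 0.11111² + 0.05556² + 0.22222² + 0.05556² + 0.05556² + 0.11111² = 0.01235 + 0.01235 + 0.02778 + 0.01235 + 0.00309 + 0.04938 + 0.00309 + 0.00309 + 0.01235 = 0.13580.
So 1 − D = 0.86420, i.e. 0.864 to 3 decimal places.

0.864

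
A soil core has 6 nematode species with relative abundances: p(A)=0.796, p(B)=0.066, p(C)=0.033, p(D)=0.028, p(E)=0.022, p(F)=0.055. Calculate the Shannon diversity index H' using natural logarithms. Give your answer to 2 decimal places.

0.82

Each pᵢ ln pᵢ term (working shown to 4 dp, full precision carried): 0.796×(-0.2282)=-0.1816, 0.066×(-2.7181)=-0.1794, 0.033×(-3.4112)=-0.1126, 0.028×(-3.5756)=-0.1001, 0.022×(-3.8167)=-0.0840, 0.055×(-2.9004)=-0.1595.
Sum = -0.8172, so H' = 0.82.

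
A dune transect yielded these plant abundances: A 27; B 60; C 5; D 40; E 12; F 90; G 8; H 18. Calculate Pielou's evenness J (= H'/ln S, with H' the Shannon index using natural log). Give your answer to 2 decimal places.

0.84

Total N = 27+60+5+40+12+90+8+18 = 260, so the proportions are 0.1038, 0.2308, 0.0192, 0.1538, 0.0462, 0.3462, 0.0308, 0.0692 (working shown to 4 dp, full precision carried).
H' = −Σ pᵢ ln pᵢ = −((-0.2352) + (-0.3384) + (-0.0760) + (-0.2880) + (-0.1420) + (-0.3672) + (-0.1071) + (-0.1849)) = 1.7387.
With S = 8 species, ln S = 2.0794, so J = 1.7387/2.0794 = 0.8361, i.e. 0.84 to 2 decimal places.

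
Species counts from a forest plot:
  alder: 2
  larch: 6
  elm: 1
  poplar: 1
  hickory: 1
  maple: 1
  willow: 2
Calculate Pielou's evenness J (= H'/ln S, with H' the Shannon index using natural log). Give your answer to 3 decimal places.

0.860

Total N = 2+6+1+1+1+1+2 = 14, so the proportions are 0.14286, 0.42857, 0.07143, 0.07143, 0.07143, 0.07143, 0.14286 (working shown to 5 dp, full precision carried).
H' = −Σ pᵢ ln pᵢ = −((-0.27799) + (-0.36313) + (-0.18850) + (-0.18850) + (-0.18850) + (-0.18850) + (-0.27799)) = 1.67312.
With S = 7 species, ln S = 1.94591, so J = 1.67312/1.94591 = 0.85981, i.e. 0.860 to 3 decimal places.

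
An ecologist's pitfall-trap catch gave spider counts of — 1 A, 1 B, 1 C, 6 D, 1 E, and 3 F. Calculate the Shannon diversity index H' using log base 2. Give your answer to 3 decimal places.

2.142

Total N = 1+1+1+6+1+3 = 13, so the proportions are 0.07692, 0.07692, 0.07692, 0.46154, 0.07692, 0.23077 (working shown to 5 dp, full precision carried).
Each pᵢ log₂ pᵢ term: 0.07692×(-3.70044)=-0.28465, 0.07692×(-3.70044)=-0.28465, 0.07692×(-3.70044)=-0.28465, 0.46154×(-1.11548)=-0.51484, 0.07692×(-3.70044)=-0.28465, 0.23077×(-2.11548)=-0.48819.
Sum = -2.14162, so H' = 2.142.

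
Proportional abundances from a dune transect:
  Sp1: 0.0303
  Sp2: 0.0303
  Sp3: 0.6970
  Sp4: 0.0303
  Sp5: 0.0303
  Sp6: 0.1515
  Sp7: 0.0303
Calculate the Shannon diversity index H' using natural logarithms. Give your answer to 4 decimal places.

1.0672

Each pᵢ ln pᵢ term (working shown to 6 dp, full precision carried): 0.0303×(-3.496608)=-0.105947, 0.0303×(-3.496608)=-0.105947, 0.697×(-0.360970)=-0.251596, 0.0303×(-3.496608)=-0.105947, 0.0303×(-3.496608)=-0.105947, 0.1515×(-1.887170)=-0.285906, 0.0303×(-3.496608)=-0.105947.
Sum = -1.067238, so H' = 1.0672.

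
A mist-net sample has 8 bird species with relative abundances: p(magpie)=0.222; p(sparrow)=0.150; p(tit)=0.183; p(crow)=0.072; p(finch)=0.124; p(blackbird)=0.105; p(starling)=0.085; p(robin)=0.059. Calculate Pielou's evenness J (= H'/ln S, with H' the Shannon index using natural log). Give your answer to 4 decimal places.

0.9574

H' = −Σ pᵢ ln pᵢ = −((-0.334127) + (-0.284568) + (-0.310783) + (-0.189438) + (-0.258847) + (-0.236648) + (-0.209534) + (-0.166983)) = 1.990929 (working shown to 6 dp, full precision carried).
With S = 8 species, ln S = 2.079442, so J = 1.990929/2.079442 = 0.957434, i.e. 0.9574 to 4 decimal places.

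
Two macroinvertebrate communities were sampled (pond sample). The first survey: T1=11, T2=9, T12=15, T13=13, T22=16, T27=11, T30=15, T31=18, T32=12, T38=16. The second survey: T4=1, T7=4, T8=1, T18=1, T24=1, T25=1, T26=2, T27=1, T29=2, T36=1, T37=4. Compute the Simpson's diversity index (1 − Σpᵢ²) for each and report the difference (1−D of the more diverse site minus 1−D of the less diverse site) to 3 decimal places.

0.026

The first survey: N=136, proportions 0.08088, 0.06618, 0.11029, 0.09559, 0.11765, 0.08088, 0.11029, 0.13235, 0.08824, 0.11765, giving 1−D = 0.89609 (working shown to 5 dp, full precision carried).
The second survey: N=19, proportions 0.05263, 0.21053, 0.05263, 0.05263, 0.05263, 0.05263, 0.10526, 0.05263, 0.10526, 0.05263, 0.21053, giving 1−D = 0.86981.
Difference = |0.89609 − 0.86981| = 0.02628, i.e. 0.026 to 3 decimal places.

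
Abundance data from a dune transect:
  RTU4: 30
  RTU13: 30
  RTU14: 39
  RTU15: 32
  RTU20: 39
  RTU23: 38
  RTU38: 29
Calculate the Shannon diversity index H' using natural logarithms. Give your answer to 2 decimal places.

Total N = 30+30+39+32+39+38+29 = 237, so the proportions are 0.1266, 0.1266, 0.1646, 0.135, 0.1646, 0.1603, 0.1224 (working shown to 4 dp, full precision carried).
Each pᵢ ln pᵢ term: 0.1266×(-2.0669)=-0.2616, 0.1266×(-2.0669)=-0.2616, 0.1646×(-1.8045)=-0.2969, 0.135×(-2.0023)=-0.2704, 0.1646×(-1.8045)=-0.2969, 0.1603×(-1.8305)=-0.2935, 0.1224×(-2.1008)=-0.2571.
Sum = -1.9380, so H' = 1.94.

1.94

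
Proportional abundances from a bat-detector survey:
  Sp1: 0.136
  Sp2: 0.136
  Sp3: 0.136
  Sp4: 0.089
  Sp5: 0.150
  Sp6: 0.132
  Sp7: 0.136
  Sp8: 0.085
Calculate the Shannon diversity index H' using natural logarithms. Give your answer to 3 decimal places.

2.062

Each pᵢ ln pᵢ term (working shown to 5 dp, full precision carried): 0.136×(-1.99510)=-0.27133, 0.136×(-1.99510)=-0.27133, 0.136×(-1.99510)=-0.27133, 0.089×(-2.41912)=-0.21530, 0.15×(-1.89712)=-0.28457, 0.132×(-2.02495)=-0.26729, 0.136×(-1.99510)=-0.27133, 0.085×(-2.46510)=-0.20953.
Sum = -2.06203, so H' = 2.062.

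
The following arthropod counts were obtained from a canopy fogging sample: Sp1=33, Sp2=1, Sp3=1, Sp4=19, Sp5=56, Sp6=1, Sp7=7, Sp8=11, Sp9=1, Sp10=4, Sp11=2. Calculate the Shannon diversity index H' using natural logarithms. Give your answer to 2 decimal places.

1.65

Total N = 33+1+1+19+56+1+7+11+1+4+2 = 136, so the proportions are 0.2426, 0.0074, 0.0074, 0.1397, 0.4118, 0.0074, 0.0515, 0.0809, 0.0074, 0.0294, 0.0147 (working shown to 4 dp, full precision carried).
Each pᵢ ln pᵢ term: 0.2426×(-1.4161)=-0.3436, 0.0074×(-4.9127)=-0.0361, 0.0074×(-4.9127)=-0.0361, 0.1397×(-1.9682)=-0.2750, 0.4118×(-0.8873)=-0.3654, 0.0074×(-4.9127)=-0.0361, 0.0515×(-2.9667)=-0.1527, 0.0809×(-2.5148)=-0.2034, 0.0074×(-4.9127)=-0.0361, 0.0294×(-3.5264)=-0.1037, 0.0147×(-4.2195)=-0.0621.
Sum = -1.6503, so H' = 1.65.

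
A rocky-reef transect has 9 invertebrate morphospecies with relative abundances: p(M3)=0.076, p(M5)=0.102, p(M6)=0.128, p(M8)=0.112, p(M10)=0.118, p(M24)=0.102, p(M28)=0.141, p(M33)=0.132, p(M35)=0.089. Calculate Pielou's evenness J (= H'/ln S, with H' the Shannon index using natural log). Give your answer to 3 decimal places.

H' = −Σ pᵢ ln pᵢ = −((-0.19585) + (-0.23284) + (-0.26313) + (-0.24520) + (-0.25217) + (-0.23284) + (-0.27622) + (-0.26729) + (-0.21530)) = 2.18086 (working shown to 5 dp, full precision carried).
With S = 9 species, ln S = 2.19722, so J = 2.18086/2.19722 = 0.99255, i.e. 0.993 to 3 decimal places.

0.993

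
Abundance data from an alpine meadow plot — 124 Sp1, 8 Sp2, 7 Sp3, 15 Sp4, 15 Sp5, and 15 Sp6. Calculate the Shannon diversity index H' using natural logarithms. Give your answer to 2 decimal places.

Total N = 124+8+7+15+15+15 = 184, so the proportions are 0.6739, 0.0435, 0.038, 0.0815, 0.0815, 0.0815 (working shown to 4 dp, full precision carried).
Each pᵢ ln pᵢ term: 0.6739×(-0.3947)=-0.2660, 0.0435×(-3.1355)=-0.1363, 0.038×(-3.2690)=-0.1244, 0.0815×(-2.5069)=-0.2044, 0.0815×(-2.5069)=-0.2044, 0.0815×(-2.5069)=-0.2044.
Sum = -1.1398, so H' = 1.14.

1.14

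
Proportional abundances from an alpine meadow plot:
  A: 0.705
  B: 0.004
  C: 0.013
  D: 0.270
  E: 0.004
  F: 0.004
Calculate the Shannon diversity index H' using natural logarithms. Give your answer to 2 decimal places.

0.72

Each pᵢ ln pᵢ term (working shown to 4 dp, full precision carried): 0.705×(-0.3496)=-0.2464, 0.004×(-5.5215)=-0.0221, 0.013×(-4.3428)=-0.0565, 0.27×(-1.3093)=-0.3535, 0.004×(-5.5215)=-0.0221, 0.004×(-5.5215)=-0.0221.
Sum = -0.7227, so H' = 0.72.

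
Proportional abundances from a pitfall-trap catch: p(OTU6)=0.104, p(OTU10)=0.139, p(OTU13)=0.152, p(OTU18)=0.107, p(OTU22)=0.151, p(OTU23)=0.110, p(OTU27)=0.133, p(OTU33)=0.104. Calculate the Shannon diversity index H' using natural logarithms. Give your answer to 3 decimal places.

2.067

Each pᵢ ln pᵢ term (working shown to 5 dp, full precision carried): 0.104×(-2.26336)=-0.23539, 0.139×(-1.97328)=-0.27429, 0.152×(-1.88387)=-0.28635, 0.107×(-2.23493)=-0.23914, 0.151×(-1.89048)=-0.28546, 0.11×(-2.20727)=-0.24280, 0.133×(-2.01741)=-0.26832, 0.104×(-2.26336)=-0.23539.
Sum = -2.06713, so H' = 2.067.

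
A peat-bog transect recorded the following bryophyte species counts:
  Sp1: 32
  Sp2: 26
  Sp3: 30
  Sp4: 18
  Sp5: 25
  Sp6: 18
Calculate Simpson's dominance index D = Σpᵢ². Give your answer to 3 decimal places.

Total N = 32+26+30+18+25+18 = 149, so the proportions are 0.21477, 0.1745, 0.20134, 0.12081, 0.16779, 0.12081 (working shown to 5 dp, full precision carried).
D = 0.21477² + 0.1745² + 0.20134² + 0.12081² + 0.16779² + 0.12081² = 0.04612 + 0.03045 + 0.04054 + 0.01459 + 0.02815 + 0.01459 = 0.17445.
To 3 decimal places, D = 0.174.

0.174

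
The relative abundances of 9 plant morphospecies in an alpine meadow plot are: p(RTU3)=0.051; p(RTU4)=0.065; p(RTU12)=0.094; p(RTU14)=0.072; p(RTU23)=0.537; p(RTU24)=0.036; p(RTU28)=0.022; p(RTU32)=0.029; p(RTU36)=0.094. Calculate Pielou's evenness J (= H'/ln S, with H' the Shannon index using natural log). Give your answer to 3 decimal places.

0.730

H' = −Σ pᵢ ln pᵢ = −((-0.15177) + (-0.17767) + (-0.22226) + (-0.18944) + (-0.33388) + (-0.11967) + (-0.08397) + (-0.10267) + (-0.22226)) = 1.60360 (working shown to 5 dp, full precision carried).
With S = 9 species, ln S = 2.19722, so J = 1.60360/2.19722 = 0.72983, i.e. 0.730 to 3 decimal places.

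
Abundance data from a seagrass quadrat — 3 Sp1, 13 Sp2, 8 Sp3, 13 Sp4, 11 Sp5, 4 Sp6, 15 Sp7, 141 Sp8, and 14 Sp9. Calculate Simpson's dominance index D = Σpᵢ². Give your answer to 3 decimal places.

Total N = 3+13+8+13+11+4+15+141+14 = 222, so the proportions are 0.01351, 0.05856, 0.03604, 0.05856, 0.04955, 0.01802, 0.06757, 0.63514, 0.06306 (working shown to 5 dp, full precision carried).
D = 0.01351² + 0.05856² + 0.03604² + 0.05856² + 0.04955² + 0.01802² + 0.06757² + 0.63514² + 0.06306² = 0.00018 + 0.00343 + 0.00130 + 0.00343 + 0.00246 + 0.00032 + 0.00457 + 0.40340 + 0.00398 = 0.42306.
To 3 decimal places, D = 0.423.

0.423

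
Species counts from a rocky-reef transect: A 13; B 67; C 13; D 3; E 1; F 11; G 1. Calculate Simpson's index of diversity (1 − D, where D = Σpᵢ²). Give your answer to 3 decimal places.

0.583

Total N = 13+67+13+3+1+11+1 = 109, so the proportions are 0.11927, 0.61468, 0.11927, 0.02752, 0.00917, 0.10092, 0.00917 (working shown to 5 dp, full precision carried).
D = 0.11927² + 0.61468² + 0.11927² + 0.02752² + 0.00917² + 0.10092² + 0.00917² = 0.01422 + 0.37783 + 0.01422 + 0.00076 + 0.00008 + 0.01018 + 0.00008 = 0.41739.
So 1 − D = 0.58261, i.e. 0.583 to 3 decimal places.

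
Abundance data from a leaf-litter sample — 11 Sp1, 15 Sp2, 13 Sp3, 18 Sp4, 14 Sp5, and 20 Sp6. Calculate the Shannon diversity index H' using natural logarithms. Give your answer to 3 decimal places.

Total N = 11+15+13+18+14+20 = 91, so the proportions are 0.12088, 0.16484, 0.14286, 0.1978, 0.15385, 0.21978 (working shown to 5 dp, full precision carried).
Each pᵢ ln pᵢ term: 0.12088×(-2.11296)=-0.25541, 0.16484×(-1.80281)=-0.29717, 0.14286×(-1.94591)=-0.27799, 0.1978×(-1.62049)=-0.32054, 0.15385×(-1.87180)=-0.28797, 0.21978×(-1.51513)=-0.33299.
Sum = -1.77207, so H' = 1.772.

1.772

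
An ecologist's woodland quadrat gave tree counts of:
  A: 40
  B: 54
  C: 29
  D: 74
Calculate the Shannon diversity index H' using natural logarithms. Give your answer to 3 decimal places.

1.328

Total N = 40+54+29+74 = 197, so the proportions are 0.20305, 0.27411, 0.14721, 0.37563 (working shown to 5 dp, full precision carried).
Each pᵢ ln pᵢ term: 0.20305×(-1.59432)=-0.32372, 0.27411×(-1.29422)=-0.35476, 0.14721×(-1.91591)=-0.28204, 0.37563×(-0.97914)=-0.36780.
Sum = -1.32832, so H' = 1.328.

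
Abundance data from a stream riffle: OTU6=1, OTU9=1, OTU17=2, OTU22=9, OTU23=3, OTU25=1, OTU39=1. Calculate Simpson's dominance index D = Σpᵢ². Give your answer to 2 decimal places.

0.30

Total N = 1+1+2+9+3+1+1 = 18, so the proportions are 0.0556, 0.0556, 0.1111, 0.5, 0.1667, 0.0556, 0.0556 (working shown to 4 dp, full precision carried).
D = 0.0556² + 0.0556² + 0.1111² + 0.5² + 0.1667² + 0.0556² + 0.0556² = 0.0031 + 0.0031 + 0.0123 + 0.2500 + 0.0278 + 0.0031 + 0.0031 = 0.3025.
To 2 decimal places, D = 0.30.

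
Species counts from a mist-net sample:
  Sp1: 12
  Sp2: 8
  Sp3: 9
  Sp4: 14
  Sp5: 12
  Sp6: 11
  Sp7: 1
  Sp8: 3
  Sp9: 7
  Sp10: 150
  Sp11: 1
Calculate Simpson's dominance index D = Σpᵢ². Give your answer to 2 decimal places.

0.45

Total N = 12+8+9+14+12+11+1+3+7+150+1 = 228, so the proportions are 0.0526, 0.0351, 0.0395, 0.0614, 0.0526, 0.0482, 0.0044, 0.0132, 0.0307, 0.6579, 0.0044 (working shown to 4 dp, full precision carried).
D = 0.0526² + 0.0351² + 0.0395² + 0.0614² + 0.0526² + 0.0482² + 0.0044² + 0.0132² + 0.0307² + 0.6579² + 0.0044² = 0.0028 + 0.0012 + 0.0016 + 0.0038 + 0.0028 + 0.0023 + 0.0000 + 0.0002 + 0.0009 + 0.4328 + 0.0000 = 0.4484.
To 2 decimal places, D = 0.45.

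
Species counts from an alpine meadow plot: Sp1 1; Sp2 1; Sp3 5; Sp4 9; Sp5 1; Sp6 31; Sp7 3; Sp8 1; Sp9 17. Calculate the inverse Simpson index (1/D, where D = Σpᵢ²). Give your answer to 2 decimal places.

Total N = 1+1+5+9+1+31+3+1+17 = 69, so the proportions are 0.014493, 0.014493, 0.072464, 0.130435, 0.014493, 0.449275, 0.043478, 0.014493, 0.246377 (working shown to 6 dp, full precision carried).
D = 0.014493² + 0.014493² + 0.072464² + 0.130435² + 0.014493² + 0.449275² + 0.043478² + 0.014493² + 0.246377² = 0.000210 + 0.000210 + 0.005251 + 0.017013 + 0.000210 + 0.201848 + 0.001890 + 0.000210 + 0.060702 = 0.287545.
So 1/D = 3.4777, i.e. 3.48 to 2 decimal places.

3.48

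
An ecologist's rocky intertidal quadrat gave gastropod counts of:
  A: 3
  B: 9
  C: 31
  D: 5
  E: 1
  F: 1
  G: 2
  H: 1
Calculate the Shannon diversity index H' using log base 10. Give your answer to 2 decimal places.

Total N = 3+9+31+5+1+1+2+1 = 53, so the proportions are 0.0566, 0.1698, 0.5849, 0.0943, 0.0189, 0.0189, 0.0377, 0.0189 (working shown to 4 dp, full precision carried).
Each pᵢ log₁₀ pᵢ term: 0.0566×(-1.2472)=-0.0706, 0.1698×(-0.7700)=-0.1308, 0.5849×(-0.2329)=-0.1362, 0.0943×(-1.0253)=-0.0967, 0.0189×(-1.7243)=-0.0325, 0.0189×(-1.7243)=-0.0325, 0.0377×(-1.4232)=-0.0537, 0.0189×(-1.7243)=-0.0325.
Sum = -0.5856, so H' = 0.59.

0.59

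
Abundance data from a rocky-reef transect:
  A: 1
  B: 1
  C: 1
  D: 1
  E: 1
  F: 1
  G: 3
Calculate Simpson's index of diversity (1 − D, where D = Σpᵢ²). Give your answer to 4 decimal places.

0.8148

Total N = 1+1+1+1+1+1+3 = 9, so the proportions are 0.111111, 0.111111, 0.111111, 0.111111, 0.111111, 0.111111, 0.333333 (working shown to 6 dp, full precision carried).
D = 0.111111² + 0.111111² + 0.111111² + 0.111111² + 0.111111² + 0.111111² + 0.333333² = 0.012346 + 0.012346 + 0.012346 + 0.012346 + 0.012346 + 0.012346 + 0.111111 = 0.185185.
So 1 − D = 0.814815, i.e. 0.8148 to 4 decimal places.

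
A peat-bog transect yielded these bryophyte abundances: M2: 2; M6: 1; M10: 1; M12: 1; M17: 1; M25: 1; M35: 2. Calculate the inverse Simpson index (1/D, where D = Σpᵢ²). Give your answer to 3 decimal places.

6.231

Total N = 2+1+1+1+1+1+2 = 9, so the proportions are 0.2222222, 0.1111111, 0.1111111, 0.1111111, 0.1111111, 0.1111111, 0.2222222 (working shown to 7 dp, full precision carried).
D = 0.2222222² + 0.1111111² + 0.1111111² + 0.1111111² + 0.1111111² + 0.1111111² + 0.2222222² = 0.0493827 + 0.0123457 + 0.0123457 + 0.0123457 + 0.0123457 + 0.0123457 + 0.0493827 = 0.1604938.
So 1/D = 6.23077, i.e. 6.231 to 3 decimal places.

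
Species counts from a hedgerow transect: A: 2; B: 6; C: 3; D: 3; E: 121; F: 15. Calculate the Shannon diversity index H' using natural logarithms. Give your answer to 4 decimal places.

Total N = 2+6+3+3+121+15 = 150, so the proportions are 0.013333, 0.04, 0.02, 0.02, 0.806667, 0.1 (working shown to 6 dp, full precision carried).
Each pᵢ ln pᵢ term: 0.013333×(-4.317488)=-0.057567, 0.04×(-3.218876)=-0.128755, 0.02×(-3.912023)=-0.078240, 0.02×(-3.912023)=-0.078240, 0.806667×(-0.214845)=-0.173308, 0.1×(-2.302585)=-0.230259.
Sum = -0.746369, so H' = 0.7464.

0.7464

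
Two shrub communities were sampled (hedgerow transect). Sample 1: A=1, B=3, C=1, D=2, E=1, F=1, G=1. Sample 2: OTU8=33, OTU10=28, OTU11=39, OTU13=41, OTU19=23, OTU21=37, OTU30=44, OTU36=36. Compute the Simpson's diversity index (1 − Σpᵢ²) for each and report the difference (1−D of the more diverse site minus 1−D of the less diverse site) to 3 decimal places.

0.051

Sample 1: N=10, proportions 0.1, 0.3, 0.1, 0.2, 0.1, 0.1, 0.1, giving 1−D = 0.82000 (working shown to 5 dp, full precision carried).
Sample 2: N=281, proportions 0.11744, 0.09964, 0.13879, 0.14591, 0.08185, 0.13167, 0.15658, 0.12811, giving 1−D = 0.87076.
Difference = |0.82000 − 0.87076| = 0.05076, i.e. 0.051 to 3 decimal places.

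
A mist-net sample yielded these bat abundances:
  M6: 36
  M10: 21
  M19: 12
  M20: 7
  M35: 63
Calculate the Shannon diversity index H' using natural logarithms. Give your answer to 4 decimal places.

1.3561

Total N = 36+21+12+7+63 = 139, so the proportions are 0.258993, 0.151079, 0.086331, 0.05036, 0.453237 (working shown to 6 dp, full precision carried).
Each pᵢ ln pᵢ term: 0.258993×(-1.350955)=-0.349888, 0.151079×(-1.889951)=-0.285532, 0.086331×(-2.449567)=-0.211473, 0.05036×(-2.988564)=-0.150503, 0.453237×(-0.791339)=-0.358665.
Sum = -1.356061, so H' = 1.3561.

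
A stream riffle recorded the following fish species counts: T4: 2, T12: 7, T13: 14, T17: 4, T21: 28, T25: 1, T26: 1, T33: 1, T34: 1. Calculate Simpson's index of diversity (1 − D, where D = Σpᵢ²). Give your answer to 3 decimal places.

0.698

Total N = 2+7+14+4+28+1+1+1+1 = 59, so the proportions are 0.033898, 0.118644, 0.237288, 0.067797, 0.474576, 0.016949, 0.016949, 0.016949, 0.016949 (working shown to 6 dp, full precision carried).
D = 0.033898² + 0.118644² + 0.237288² + 0.067797² + 0.474576² + 0.016949² + 0.016949² + 0.016949² + 0.016949² = 0.001149 + 0.014076 + 0.056306 + 0.004596 + 0.225223 + 0.000287 + 0.000287 + 0.000287 + 0.000287 = 0.302499.
So 1 − D = 0.697501, i.e. 0.698 to 3 decimal places.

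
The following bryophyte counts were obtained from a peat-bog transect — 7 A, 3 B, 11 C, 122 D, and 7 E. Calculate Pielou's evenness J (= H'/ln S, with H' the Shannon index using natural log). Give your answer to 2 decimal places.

0.45

Total N = 7+3+11+122+7 = 150, so the proportions are 0.0467, 0.02, 0.0733, 0.8133, 0.0467 (working shown to 4 dp, full precision carried).
H' = −Σ pᵢ ln pᵢ = −((-0.1430) + (-0.0782) + (-0.1916) + (-0.1680) + (-0.1430)) = 0.7239.
With S = 5 species, ln S = 1.6094, so J = 0.7239/1.6094 = 0.4498, i.e. 0.45 to 2 decimal places.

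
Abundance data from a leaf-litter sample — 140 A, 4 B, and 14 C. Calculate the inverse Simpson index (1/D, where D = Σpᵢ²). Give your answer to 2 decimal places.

1.26

Total N = 140+4+14 = 158, so the proportions are 0.88608, 0.02532, 0.08861 (working shown to 5 dp, full precision carried).
D = 0.88608² + 0.02532² + 0.08861² = 0.78513 + 0.00064 + 0.00785 = 0.79362.
So 1/D = 1.2600, i.e. 1.26 to 2 decimal places.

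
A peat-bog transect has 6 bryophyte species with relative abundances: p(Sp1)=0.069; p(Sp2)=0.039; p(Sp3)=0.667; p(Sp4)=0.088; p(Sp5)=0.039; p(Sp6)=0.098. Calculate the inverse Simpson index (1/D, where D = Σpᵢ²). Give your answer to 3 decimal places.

D = 0.069² + 0.039² + 0.667² + 0.088² + 0.039² + 0.098² = 0.004761 + 0.001521 + 0.444889 + 0.007744 + 0.001521 + 0.009604 = 0.470040 (working shown to 6 dp, full precision carried).
So 1/D = 2.12748, i.e. 2.127 to 3 decimal places.

2.127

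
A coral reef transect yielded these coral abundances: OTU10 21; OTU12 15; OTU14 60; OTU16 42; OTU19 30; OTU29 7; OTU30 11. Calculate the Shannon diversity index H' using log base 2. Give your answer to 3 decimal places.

2.503

Total N = 21+15+60+42+30+7+11 = 186, so the proportions are 0.1129, 0.08065, 0.32258, 0.22581, 0.16129, 0.03763, 0.05914 (working shown to 5 dp, full precision carried).
Each pᵢ log₂ pᵢ term: 0.1129×(-3.14684)=-0.35529, 0.08065×(-3.63227)=-0.29292, 0.32258×(-1.63227)=-0.52654, 0.22581×(-2.14684)=-0.48477, 0.16129×(-2.63227)=-0.42456, 0.03763×(-4.73180)=-0.17808, 0.05914×(-4.07973)=-0.24127.
Sum = -2.50343, so H' = 2.503.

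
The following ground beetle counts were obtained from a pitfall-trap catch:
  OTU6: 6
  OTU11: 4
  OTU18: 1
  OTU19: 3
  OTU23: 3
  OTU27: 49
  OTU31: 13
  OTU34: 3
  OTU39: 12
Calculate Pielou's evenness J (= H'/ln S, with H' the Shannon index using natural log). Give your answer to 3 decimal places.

0.712

Total N = 6+4+1+3+3+49+13+3+12 = 94, so the proportions are 0.06383, 0.04255, 0.01064, 0.03191, 0.03191, 0.52128, 0.1383, 0.03191, 0.12766 (working shown to 5 dp, full precision carried).
H' = −Σ pᵢ ln pᵢ = −((-0.17563) + (-0.13434) + (-0.04833) + (-0.10994) + (-0.10994) + (-0.33960) + (-0.27360) + (-0.10994) + (-0.26277)) = 1.56409.
With S = 9 species, ln S = 2.19722, so J = 1.56409/2.19722 = 0.71185, i.e. 0.712 to 3 decimal places.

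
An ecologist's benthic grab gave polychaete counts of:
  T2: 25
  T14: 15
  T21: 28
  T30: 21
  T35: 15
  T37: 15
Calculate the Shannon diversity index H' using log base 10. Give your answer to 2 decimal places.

Total N = 25+15+28+21+15+15 = 119, so the proportions are 0.2101, 0.1261, 0.2353, 0.1765, 0.1261, 0.1261 (working shown to 4 dp, full precision carried).
Each pᵢ log₁₀ pᵢ term: 0.2101×(-0.6776)=-0.1424, 0.1261×(-0.8995)=-0.1134, 0.2353×(-0.6284)=-0.1479, 0.1765×(-0.7533)=-0.1329, 0.1261×(-0.8995)=-0.1134, 0.1261×(-0.8995)=-0.1134.
Sum = -0.7633, so H' = 0.76.

0.76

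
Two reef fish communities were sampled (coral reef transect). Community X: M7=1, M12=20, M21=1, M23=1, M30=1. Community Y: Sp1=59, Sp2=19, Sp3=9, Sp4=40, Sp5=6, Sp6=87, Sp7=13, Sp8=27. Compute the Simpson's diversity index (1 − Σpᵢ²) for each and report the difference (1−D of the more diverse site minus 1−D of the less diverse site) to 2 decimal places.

Community X: N=24, proportions 0.0417, 0.8333, 0.0417, 0.0417, 0.0417, giving 1−D = 0.2986 (working shown to 4 dp, full precision carried).
Community Y: N=260, proportions 0.2269, 0.0731, 0.0346, 0.1538, 0.0231, 0.3346, 0.05, 0.1038, giving 1−D = 0.7925.
Difference = |0.2986 − 0.7925| = 0.4939, i.e. 0.49 to 2 decimal places.

0.49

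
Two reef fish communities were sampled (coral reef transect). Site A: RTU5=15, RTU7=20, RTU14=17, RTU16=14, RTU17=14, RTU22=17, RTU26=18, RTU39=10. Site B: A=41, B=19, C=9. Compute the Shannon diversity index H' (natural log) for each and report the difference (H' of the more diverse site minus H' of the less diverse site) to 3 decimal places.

Site A: N=125, proportions 0.12, 0.16, 0.136, 0.112, 0.112, 0.136, 0.144, 0.08, giving H' = 2.06183 (working shown to 5 dp, full precision carried).
Site B: N=69, proportions 0.5942, 0.27536, 0.13043, giving H' = 0.93011.
Difference = |2.06183 − 0.93011| = 1.13172, i.e. 1.132 to 3 decimal places.

1.132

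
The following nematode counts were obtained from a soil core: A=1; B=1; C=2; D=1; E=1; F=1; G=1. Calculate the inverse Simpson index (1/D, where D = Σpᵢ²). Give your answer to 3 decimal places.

Total N = 1+1+2+1+1+1+1 = 8, so the proportions are 0.125, 0.125, 0.25, 0.125, 0.125, 0.125, 0.125 (working shown to 7 dp, full precision carried).
D = 0.125² + 0.125² + 0.25² + 0.125² + 0.125² + 0.125² + 0.125² = 0.0156250 + 0.0156250 + 0.0625000 + 0.0156250 + 0.0156250 + 0.0156250 + 0.0156250 = 0.1562500.
So 1/D = 6.40000, i.e. 6.400 to 3 decimal places.

6.400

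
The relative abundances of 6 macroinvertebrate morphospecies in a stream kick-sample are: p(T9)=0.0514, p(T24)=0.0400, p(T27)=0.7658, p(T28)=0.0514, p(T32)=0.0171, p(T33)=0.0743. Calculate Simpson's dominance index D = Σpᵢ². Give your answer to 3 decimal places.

0.599

D = 0.0514² + 0.04² + 0.7658² + 0.0514² + 0.0171² + 0.0743² = 0.00264 + 0.00160 + 0.58645 + 0.00264 + 0.00029 + 0.00552 = 0.59915 (working shown to 5 dp, full precision carried).
To 3 decimal places, D = 0.599.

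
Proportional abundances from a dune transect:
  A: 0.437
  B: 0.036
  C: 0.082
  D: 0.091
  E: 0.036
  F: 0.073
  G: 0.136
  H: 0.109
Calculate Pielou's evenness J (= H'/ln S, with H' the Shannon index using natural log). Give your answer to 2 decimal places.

H' = −Σ pᵢ ln pᵢ = −((-0.3618) + (-0.1197) + (-0.2051) + (-0.2181) + (-0.1197) + (-0.1911) + (-0.2713) + (-0.2416)) = 1.7283 (working shown to 4 dp, full precision carried).
With S = 8 species, ln S = 2.0794, so J = 1.7283/2.0794 = 0.8311, i.e. 0.83 to 2 decimal places.

0.83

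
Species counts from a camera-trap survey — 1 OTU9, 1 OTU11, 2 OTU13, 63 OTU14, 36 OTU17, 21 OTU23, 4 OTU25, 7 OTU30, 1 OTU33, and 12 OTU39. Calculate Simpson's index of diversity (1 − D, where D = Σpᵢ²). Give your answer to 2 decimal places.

0.73

Total N = 1+1+2+63+36+21+4+7+1+12 = 148, so the proportions are 0.0068, 0.0068, 0.0135, 0.4257, 0.2432, 0.1419, 0.027, 0.0473, 0.0068, 0.0811 (working shown to 4 dp, full precision carried).
D = 0.0068² + 0.0068² + 0.0135² + 0.4257² + 0.2432² + 0.1419² + 0.027² + 0.0473² + 0.0068² + 0.0811² = 0.0000 + 0.0000 + 0.0002 + 0.1812 + 0.0592 + 0.0201 + 0.0007 + 0.0022 + 0.0000 + 0.0066 = 0.2704.
So 1 − D = 0.7296, i.e. 0.73 to 2 decimal places.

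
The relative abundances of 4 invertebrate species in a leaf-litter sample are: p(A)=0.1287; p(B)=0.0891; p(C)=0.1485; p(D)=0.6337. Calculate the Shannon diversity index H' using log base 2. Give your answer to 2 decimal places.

Each pᵢ log₂ pᵢ term (working shown to 4 dp, full precision carried): 0.1287×(-2.9579)=-0.3807, 0.0891×(-3.4884)=-0.3108, 0.1485×(-2.7515)=-0.4086, 0.6337×(-0.6581)=-0.4171.
Sum = -1.5172, so H' = 1.52.

1.52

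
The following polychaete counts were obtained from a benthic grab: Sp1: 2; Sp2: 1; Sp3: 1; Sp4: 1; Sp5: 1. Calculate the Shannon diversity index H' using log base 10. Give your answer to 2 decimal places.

Total N = 2+1+1+1+1 = 6, so the proportions are 0.3333, 0.1667, 0.1667, 0.1667, 0.1667 (working shown to 4 dp, full precision carried).
Each pᵢ log₁₀ pᵢ term: 0.3333×(-0.4771)=-0.1590, 0.1667×(-0.7782)=-0.1297, 0.1667×(-0.7782)=-0.1297, 0.1667×(-0.7782)=-0.1297, 0.1667×(-0.7782)=-0.1297.
Sum = -0.6778, so H' = 0.68.

0.68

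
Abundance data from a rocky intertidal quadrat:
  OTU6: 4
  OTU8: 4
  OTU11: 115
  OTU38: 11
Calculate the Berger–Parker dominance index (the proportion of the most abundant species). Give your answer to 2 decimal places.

Total N = 4+4+115+11 = 134, so the proportions are 0.0299, 0.0299, 0.8582, 0.0821 (working shown to 4 dp, full precision carried).
The largest proportion is 0.8582, i.e. d = 0.86 to 2 decimal places.

0.86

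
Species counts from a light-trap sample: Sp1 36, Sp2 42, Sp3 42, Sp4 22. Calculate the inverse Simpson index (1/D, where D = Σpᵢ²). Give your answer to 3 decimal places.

3.799

Total N = 36+42+42+22 = 142, so the proportions are 0.2535211, 0.2957746, 0.2957746, 0.1549296 (working shown to 7 dp, full precision carried).
D = 0.2535211² + 0.2957746² + 0.2957746² + 0.1549296² = 0.0642730 + 0.0874826 + 0.0874826 + 0.0240032 = 0.2632414.
So 1/D = 3.79879, i.e. 3.799 to 3 decimal places.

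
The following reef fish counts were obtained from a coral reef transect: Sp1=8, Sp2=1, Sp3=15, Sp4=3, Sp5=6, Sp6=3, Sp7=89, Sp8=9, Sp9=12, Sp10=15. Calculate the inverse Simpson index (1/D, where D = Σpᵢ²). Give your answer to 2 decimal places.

Total N = 8+1+15+3+6+3+89+9+12+15 = 161, so the proportions are 0.04969, 0.00621, 0.09317, 0.01863, 0.03727, 0.01863, 0.5528, 0.0559, 0.07453, 0.09317 (working shown to 5 dp, full precision carried).
D = 0.04969² + 0.00621² + 0.09317² + 0.01863² + 0.03727² + 0.01863² + 0.5528² + 0.0559² + 0.07453² + 0.09317² = 0.00247 + 0.00004 + 0.00868 + 0.00035 + 0.00139 + 0.00035 + 0.30558 + 0.00312 + 0.00556 + 0.00868 = 0.33621.
So 1/D = 2.9743, i.e. 2.97 to 2 decimal places.

2.97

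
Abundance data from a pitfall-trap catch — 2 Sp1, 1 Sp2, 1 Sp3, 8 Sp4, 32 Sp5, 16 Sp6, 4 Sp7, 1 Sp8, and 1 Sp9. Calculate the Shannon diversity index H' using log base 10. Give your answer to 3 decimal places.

0.643

Total N = 2+1+1+8+32+16+4+1+1 = 66, so the proportions are 0.0303, 0.01515, 0.01515, 0.12121, 0.48485, 0.24242, 0.06061, 0.01515, 0.01515 (working shown to 5 dp, full precision carried).
Each pᵢ log₁₀ pᵢ term: 0.0303×(-1.51851)=-0.04602, 0.01515×(-1.81954)=-0.02757, 0.01515×(-1.81954)=-0.02757, 0.12121×(-0.91645)=-0.11109, 0.48485×(-0.31439)=-0.15243, 0.24242×(-0.61542)=-0.14919, 0.06061×(-1.21748)=-0.07379, 0.01515×(-1.81954)=-0.02757, 0.01515×(-1.81954)=-0.02757.
Sum = -0.64279, so H' = 0.643.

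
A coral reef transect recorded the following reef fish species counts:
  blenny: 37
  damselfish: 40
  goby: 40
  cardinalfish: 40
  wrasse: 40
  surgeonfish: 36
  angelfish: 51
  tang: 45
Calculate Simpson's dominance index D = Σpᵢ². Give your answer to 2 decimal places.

Total N = 37+40+40+40+40+36+51+45 = 329, so the proportions are 0.1125, 0.1216, 0.1216, 0.1216, 0.1216, 0.1094, 0.155, 0.1368 (working shown to 4 dp, full precision carried).
D = 0.1125² + 0.1216² + 0.1216² + 0.1216² + 0.1216² + 0.1094² + 0.155² + 0.1368² = 0.0126 + 0.0148 + 0.0148 + 0.0148 + 0.0148 + 0.0120 + 0.0240 + 0.0187 = 0.1265.
To 2 decimal places, D = 0.13.

0.13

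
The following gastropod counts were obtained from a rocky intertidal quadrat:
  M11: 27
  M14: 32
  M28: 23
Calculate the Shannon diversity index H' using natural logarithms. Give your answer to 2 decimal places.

1.09

Total N = 27+32+23 = 82, so the proportions are 0.3293, 0.3902, 0.2805 (working shown to 4 dp, full precision carried).
Each pᵢ ln pᵢ term: 0.3293×(-1.1109)=-0.3658, 0.3902×(-0.9410)=-0.3672, 0.2805×(-1.2712)=-0.3566.
Sum = -1.0896, so H' = 1.09.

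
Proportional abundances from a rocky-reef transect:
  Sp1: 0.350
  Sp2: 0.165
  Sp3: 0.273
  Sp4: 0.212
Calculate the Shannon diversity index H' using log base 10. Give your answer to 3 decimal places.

0.585

Each pᵢ log₁₀ pᵢ term (working shown to 5 dp, full precision carried): 0.35×(-0.45593)=-0.15958, 0.165×(-0.78252)=-0.12912, 0.273×(-0.56384)=-0.15393, 0.212×(-0.67366)=-0.14282.
Sum = -0.58544, so H' = 0.585.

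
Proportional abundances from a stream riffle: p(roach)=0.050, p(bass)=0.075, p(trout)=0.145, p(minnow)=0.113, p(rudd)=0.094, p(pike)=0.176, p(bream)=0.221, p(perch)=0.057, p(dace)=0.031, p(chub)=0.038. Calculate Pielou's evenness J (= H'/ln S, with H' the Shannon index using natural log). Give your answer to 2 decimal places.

H' = −Σ pᵢ ln pᵢ = −((-0.1498) + (-0.1943) + (-0.2800) + (-0.2464) + (-0.2223) + (-0.3058) + (-0.3336) + (-0.1633) + (-0.1077) + (-0.1243)) = 2.1273 (working shown to 4 dp, full precision carried).
With S = 10 species, ln S = 2.3026, so J = 2.1273/2.3026 = 0.9239, i.e. 0.92 to 2 decimal places.

0.92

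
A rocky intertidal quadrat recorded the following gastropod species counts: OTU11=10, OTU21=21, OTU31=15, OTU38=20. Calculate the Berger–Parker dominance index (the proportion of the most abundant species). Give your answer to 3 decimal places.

Total N = 10+21+15+20 = 66, so the proportions are 0.15152, 0.31818, 0.22727, 0.30303 (working shown to 5 dp, full precision carried).
The largest proportion is 0.31818, i.e. d = 0.318 to 3 decimal places.

0.318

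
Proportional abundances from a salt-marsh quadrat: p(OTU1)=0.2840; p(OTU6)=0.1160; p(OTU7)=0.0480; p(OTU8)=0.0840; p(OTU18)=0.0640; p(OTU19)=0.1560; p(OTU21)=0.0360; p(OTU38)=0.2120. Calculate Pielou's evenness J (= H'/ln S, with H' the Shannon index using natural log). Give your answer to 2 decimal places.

0.90

H' = −Σ pᵢ ln pᵢ = −((-0.3575) + (-0.2499) + (-0.1458) + (-0.2081) + (-0.1759) + (-0.2898) + (-0.1197) + (-0.3288)) = 1.8755 (working shown to 4 dp, full precision carried).
With S = 8 species, ln S = 2.0794, so J = 1.8755/2.0794 = 0.9019, i.e. 0.90 to 2 decimal places.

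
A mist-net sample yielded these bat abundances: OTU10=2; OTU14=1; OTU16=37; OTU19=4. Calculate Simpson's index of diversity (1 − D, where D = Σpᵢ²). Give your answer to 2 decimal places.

0.28

Total N = 2+1+37+4 = 44, so the proportions are 0.0455, 0.0227, 0.8409, 0.0909 (working shown to 4 dp, full precision carried).
D = 0.0455² + 0.0227² + 0.8409² + 0.0909² = 0.0021 + 0.0005 + 0.7071 + 0.0083 = 0.7180.
So 1 − D = 0.2820, i.e. 0.28 to 2 decimal places.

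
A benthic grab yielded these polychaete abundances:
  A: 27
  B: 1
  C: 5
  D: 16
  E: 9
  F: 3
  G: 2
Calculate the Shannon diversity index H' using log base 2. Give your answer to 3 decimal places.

2.179

Total N = 27+1+5+16+9+3+2 = 63, so the proportions are 0.42857, 0.01587, 0.07937, 0.25397, 0.14286, 0.04762, 0.03175 (working shown to 5 dp, full precision carried).
Each pᵢ log₂ pᵢ term: 0.42857×(-1.22239)=-0.52388, 0.01587×(-5.97728)=-0.09488, 0.07937×(-3.65535)=-0.29011, 0.25397×(-1.97728)=-0.50217, 0.14286×(-2.80735)=-0.40105, 0.04762×(-4.39232)=-0.20916, 0.03175×(-4.97728)=-0.15801.
Sum = -2.17925, so H' = 2.179.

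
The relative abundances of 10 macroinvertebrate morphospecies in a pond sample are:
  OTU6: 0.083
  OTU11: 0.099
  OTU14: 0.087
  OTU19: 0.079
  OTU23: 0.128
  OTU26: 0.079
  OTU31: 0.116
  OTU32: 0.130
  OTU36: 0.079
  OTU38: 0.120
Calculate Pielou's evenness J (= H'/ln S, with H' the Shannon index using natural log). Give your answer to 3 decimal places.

0.991

H' = −Σ pᵢ ln pᵢ = −((-0.20658) + (-0.22895) + (-0.21244) + (-0.20053) + (-0.26313) + (-0.20053) + (-0.24988) + (-0.26523) + (-0.20053) + (-0.25443)) = 2.28223 (working shown to 5 dp, full precision carried).
With S = 10 species, ln S = 2.30259, so J = 2.28223/2.30259 = 0.99116, i.e. 0.991 to 3 decimal places.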